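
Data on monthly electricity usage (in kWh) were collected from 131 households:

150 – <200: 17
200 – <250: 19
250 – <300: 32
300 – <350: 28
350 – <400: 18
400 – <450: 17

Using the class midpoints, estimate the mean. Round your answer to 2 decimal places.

298.66

Midpoints: 175, 225, 275, 325, 375, 425
Σfm = 17×175 + 19×225 + 32×275 + 28×325 + 18×375 + 17×425 = 39125
n = Σf = 131
Mean = 39125 / 131 = 298.6641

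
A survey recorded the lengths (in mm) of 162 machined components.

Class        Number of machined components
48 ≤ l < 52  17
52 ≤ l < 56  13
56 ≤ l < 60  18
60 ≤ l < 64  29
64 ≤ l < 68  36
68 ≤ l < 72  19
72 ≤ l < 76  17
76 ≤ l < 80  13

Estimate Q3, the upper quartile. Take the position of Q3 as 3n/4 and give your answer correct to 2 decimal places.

Cumulative frequencies: 17, 30, 48, 77, 113, 132, 149, 162
n = 162; position = 3n/4 = 121.5.
This falls in the class 68 ≤ l < 72: L = 68, F = 113, f = 19, h = 4.
Upper quartile ≈ 68 + ((121.5 − 113) / 19) × 4 = 69.7895

69.79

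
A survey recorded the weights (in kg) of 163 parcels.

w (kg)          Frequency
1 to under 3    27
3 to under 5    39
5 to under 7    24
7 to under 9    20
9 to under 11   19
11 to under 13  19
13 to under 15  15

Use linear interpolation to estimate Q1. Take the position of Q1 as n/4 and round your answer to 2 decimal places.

Cumulative frequencies: 27, 66, 90, 110, 129, 148, 163
n = 163; position = n/4 = 40.75.
This falls in the class 3 to under 5: L = 3, F = 27, f = 39, h = 2.
Lower quartile ≈ 3 + ((40.75 − 27) / 39) × 2 = 3.7051

3.71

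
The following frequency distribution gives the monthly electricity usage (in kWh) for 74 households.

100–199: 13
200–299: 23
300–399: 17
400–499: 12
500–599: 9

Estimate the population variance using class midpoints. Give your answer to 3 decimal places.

15962.381

Midpoints: 149.5, 249.5, 349.5, 449.5, 549.5
n = 74, Σfm = 23963, mean = 323.8243
Σfm² = 8941018.5
Σf(m − x̄)² = Σfm² − (Σfm)²/n = 8941018.5 − 23963²/74 = 1181216.2162
Population variance = 1181216.2162 / 74 = 15962.3813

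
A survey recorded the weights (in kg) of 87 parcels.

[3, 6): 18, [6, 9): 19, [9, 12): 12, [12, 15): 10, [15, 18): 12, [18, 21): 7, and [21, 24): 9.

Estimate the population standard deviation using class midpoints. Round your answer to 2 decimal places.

Midpoints: 4.5, 7.5, 10.5, 13.5, 16.5, 19.5, 22.5
n = 87, Σfm = 1021.5, mean = 11.7414
Σfm² = 15063.75
Σf(m − x̄)² = Σfm² − (Σfm)²/n = 15063.75 − 1021.5²/87 = 3069.9310
Population variance = 3069.9310 / 87 = 35.2866
Standard deviation = √35.2866 = 5.9402

5.94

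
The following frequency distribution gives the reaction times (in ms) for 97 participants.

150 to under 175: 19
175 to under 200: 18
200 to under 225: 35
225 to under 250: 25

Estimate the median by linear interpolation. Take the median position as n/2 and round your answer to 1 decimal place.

208.2

Cumulative frequencies: 19, 37, 72, 97
n = 97; position = n/2 = 48.5.
This falls in the class 200 to under 225: L = 200, F = 37, f = 35, h = 25.
Median ≈ 200 + ((48.5 − 37) / 35) × 25 = 208.2143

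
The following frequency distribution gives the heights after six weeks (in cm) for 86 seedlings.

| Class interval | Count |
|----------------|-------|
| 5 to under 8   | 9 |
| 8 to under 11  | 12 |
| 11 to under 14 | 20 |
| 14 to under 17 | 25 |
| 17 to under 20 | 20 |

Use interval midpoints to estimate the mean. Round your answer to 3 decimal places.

Midpoints: 6.5, 9.5, 12.5, 15.5, 18.5
Σfm = 9×6.5 + 12×9.5 + 20×12.5 + 25×15.5 + 20×18.5 = 1180
n = Σf = 86
Mean = 1180 / 86 = 13.7209

13.721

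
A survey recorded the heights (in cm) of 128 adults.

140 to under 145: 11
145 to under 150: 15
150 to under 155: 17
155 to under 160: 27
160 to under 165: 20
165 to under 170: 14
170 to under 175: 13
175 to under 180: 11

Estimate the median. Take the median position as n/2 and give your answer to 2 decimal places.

Cumulative frequencies: 11, 26, 43, 70, 90, 104, 117, 128
n = 128; position = n/2 = 64.
This falls in the class 155 to under 160: L = 155, F = 43, f = 27, h = 5.
Median ≈ 155 + ((64 − 43) / 27) × 5 = 158.8889

158.89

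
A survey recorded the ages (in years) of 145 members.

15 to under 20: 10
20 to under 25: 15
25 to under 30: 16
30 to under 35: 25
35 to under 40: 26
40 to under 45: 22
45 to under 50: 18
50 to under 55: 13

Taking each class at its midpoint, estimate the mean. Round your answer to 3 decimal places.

35.948

Midpoints: 17.5, 22.5, 27.5, 32.5, 37.5, 42.5, 47.5, 52.5
Σfm = 10×17.5 + 15×22.5 + 16×27.5 + 25×32.5 + 26×37.5 + 22×42.5 + 18×47.5 + 13×52.5 = 5212.5
n = Σf = 145
Mean = 5212.5 / 145 = 35.9483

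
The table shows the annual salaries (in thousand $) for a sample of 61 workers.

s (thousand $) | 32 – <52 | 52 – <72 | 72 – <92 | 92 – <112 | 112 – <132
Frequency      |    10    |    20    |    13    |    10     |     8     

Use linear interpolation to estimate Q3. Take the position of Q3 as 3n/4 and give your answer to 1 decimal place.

97.5

Cumulative frequencies: 10, 30, 43, 53, 61
n = 61; position = 3n/4 = 45.75.
This falls in the class 92 – <112: L = 92, F = 43, f = 10, h = 20.
Upper quartile ≈ 92 + ((45.75 − 43) / 10) × 20 = 97.5000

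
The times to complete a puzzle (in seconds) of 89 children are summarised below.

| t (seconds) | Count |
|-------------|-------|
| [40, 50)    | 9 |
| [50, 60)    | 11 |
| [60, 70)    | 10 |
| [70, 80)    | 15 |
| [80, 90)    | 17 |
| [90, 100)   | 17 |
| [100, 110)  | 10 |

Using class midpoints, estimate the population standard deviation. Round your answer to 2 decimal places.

Midpoints: 45, 55, 65, 75, 85, 95, 105
n = 89, Σfm = 6895, mean = 77.4719
Σfm² = 564625
Σf(m − x̄)² = Σfm² − (Σfm)²/n = 564625 − 6895²/89 = 30456.1798
Population variance = 30456.1798 / 89 = 342.2043
Standard deviation = √342.2043 = 18.4988

18.50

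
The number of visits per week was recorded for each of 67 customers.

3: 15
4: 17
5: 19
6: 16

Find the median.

5

Cumulative frequencies: 15, 32, 51, 67
n = 67, so the median is the value in position (n+1)/2 = 34.
Position 34 falls at value 5.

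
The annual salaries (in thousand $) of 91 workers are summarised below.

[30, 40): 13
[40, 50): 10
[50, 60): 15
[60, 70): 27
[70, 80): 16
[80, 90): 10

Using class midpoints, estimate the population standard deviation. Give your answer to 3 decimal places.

Midpoints: 35, 45, 55, 65, 75, 85
n = 91, Σfm = 5535, mean = 60.8242
Σfm² = 357875
Σf(m − x̄)² = Σfm² − (Σfm)²/n = 357875 − 5535²/91 = 21213.1868
Population variance = 21213.1868 / 91 = 233.1119
Standard deviation = √233.1119 = 15.2680

15.268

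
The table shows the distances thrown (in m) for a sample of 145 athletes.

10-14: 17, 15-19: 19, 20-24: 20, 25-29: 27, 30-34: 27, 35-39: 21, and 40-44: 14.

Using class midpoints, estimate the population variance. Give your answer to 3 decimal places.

83.788

Midpoints: 12, 17, 22, 27, 32, 37, 42
n = 145, Σfm = 3925, mean = 27.0690
Σfm² = 118395
Σf(m − x̄)² = Σfm² − (Σfm)²/n = 118395 − 3925²/145 = 12149.3103
Population variance = 12149.3103 / 145 = 83.7883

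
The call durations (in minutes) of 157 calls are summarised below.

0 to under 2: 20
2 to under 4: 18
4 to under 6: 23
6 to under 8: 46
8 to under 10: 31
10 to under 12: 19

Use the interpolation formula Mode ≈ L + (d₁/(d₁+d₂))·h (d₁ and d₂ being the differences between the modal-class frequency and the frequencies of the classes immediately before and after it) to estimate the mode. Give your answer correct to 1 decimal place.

Modal class: 6 to under 8 (highest frequency 46).
d₁ = 46 − 23 = 23, d₂ = 46 − 31 = 15
Mode ≈ 6 + (23/(23+15)) × 2 = 6 + 1.2105 = 7.2105

7.2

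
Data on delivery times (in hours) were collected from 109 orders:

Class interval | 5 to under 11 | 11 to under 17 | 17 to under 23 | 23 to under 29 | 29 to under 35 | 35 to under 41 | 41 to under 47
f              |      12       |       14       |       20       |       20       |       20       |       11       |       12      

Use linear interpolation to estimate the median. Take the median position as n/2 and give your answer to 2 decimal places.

Cumulative frequencies: 12, 26, 46, 66, 86, 97, 109
n = 109; position = n/2 = 54.5.
This falls in the class 23 to under 29: L = 23, F = 46, f = 20, h = 6.
Median ≈ 23 + ((54.5 − 46) / 20) × 6 = 25.5500

25.55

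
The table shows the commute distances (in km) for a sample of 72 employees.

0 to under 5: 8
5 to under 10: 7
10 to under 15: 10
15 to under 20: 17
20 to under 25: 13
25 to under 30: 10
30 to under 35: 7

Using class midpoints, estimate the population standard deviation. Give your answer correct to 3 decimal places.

Midpoints: 2.5, 7.5, 12.5, 17.5, 22.5, 27.5, 32.5
n = 72, Σfm = 1290, mean = 17.9167
Σfm² = 28750
Σf(m − x̄)² = Σfm² − (Σfm)²/n = 28750 − 1290²/72 = 5637.5000
Population variance = 5637.5000 / 72 = 78.2986
Standard deviation = √78.2986 = 8.8487

8.849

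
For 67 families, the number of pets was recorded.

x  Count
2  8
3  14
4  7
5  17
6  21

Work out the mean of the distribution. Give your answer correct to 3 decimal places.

Values: 2, 3, 4, 5, 6
Σfx = 8×2 + 14×3 + 7×4 + 17×5 + 21×6 = 297
n = Σf = 67
Mean = 297 / 67 = 4.4328

4.433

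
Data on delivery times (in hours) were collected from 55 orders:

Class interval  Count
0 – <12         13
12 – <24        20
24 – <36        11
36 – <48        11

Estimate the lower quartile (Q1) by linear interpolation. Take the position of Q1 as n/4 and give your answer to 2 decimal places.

Cumulative frequencies: 13, 33, 44, 55
n = 55; position = n/4 = 13.75.
This falls in the class 12 – <24: L = 12, F = 13, f = 20, h = 12.
Lower quartile ≈ 12 + ((13.75 − 13) / 20) × 12 = 12.4500

12.45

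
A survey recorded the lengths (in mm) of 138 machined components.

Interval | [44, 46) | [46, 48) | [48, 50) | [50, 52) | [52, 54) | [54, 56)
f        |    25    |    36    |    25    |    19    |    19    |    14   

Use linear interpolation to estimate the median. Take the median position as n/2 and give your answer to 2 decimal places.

48.64

Cumulative frequencies: 25, 61, 86, 105, 124, 138
n = 138; position = n/2 = 69.
This falls in the class [48, 50): L = 48, F = 61, f = 25, h = 2.
Median ≈ 48 + ((69 − 61) / 25) × 2 = 48.6400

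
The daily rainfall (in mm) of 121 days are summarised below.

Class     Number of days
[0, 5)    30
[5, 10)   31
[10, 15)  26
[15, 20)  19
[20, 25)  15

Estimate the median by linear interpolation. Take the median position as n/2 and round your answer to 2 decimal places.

9.92

Cumulative frequencies: 30, 61, 87, 106, 121
n = 121; position = n/2 = 60.5.
This falls in the class [5, 10): L = 5, F = 30, f = 31, h = 5.
Median ≈ 5 + ((60.5 − 30) / 31) × 5 = 9.9194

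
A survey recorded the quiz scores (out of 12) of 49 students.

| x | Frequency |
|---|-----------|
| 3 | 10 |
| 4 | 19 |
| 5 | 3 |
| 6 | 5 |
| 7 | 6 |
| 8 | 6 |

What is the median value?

Cumulative frequencies: 10, 29, 32, 37, 43, 49
n = 49, so the median is the value in position (n+1)/2 = 25.
Position 25 falls at value 4.

4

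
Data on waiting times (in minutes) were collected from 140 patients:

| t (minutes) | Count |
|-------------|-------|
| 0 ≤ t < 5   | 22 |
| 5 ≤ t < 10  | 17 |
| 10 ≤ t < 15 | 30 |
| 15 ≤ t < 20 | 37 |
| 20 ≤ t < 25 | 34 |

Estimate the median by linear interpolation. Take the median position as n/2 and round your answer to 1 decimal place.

Cumulative frequencies: 22, 39, 69, 106, 140
n = 140; position = n/2 = 70.
This falls in the class 15 ≤ t < 20: L = 15, F = 69, f = 37, h = 5.
Median ≈ 15 + ((70 − 69) / 37) × 5 = 15.1351

15.1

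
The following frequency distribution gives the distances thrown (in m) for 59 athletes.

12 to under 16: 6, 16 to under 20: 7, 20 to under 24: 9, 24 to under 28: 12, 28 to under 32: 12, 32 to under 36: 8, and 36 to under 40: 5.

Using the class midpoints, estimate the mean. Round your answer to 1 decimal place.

Midpoints: 14, 18, 22, 26, 30, 34, 38
Σfm = 6×14 + 7×18 + 9×22 + 12×26 + 12×30 + 8×34 + 5×38 = 1542
n = Σf = 59
Mean = 1542 / 59 = 26.1356

26.1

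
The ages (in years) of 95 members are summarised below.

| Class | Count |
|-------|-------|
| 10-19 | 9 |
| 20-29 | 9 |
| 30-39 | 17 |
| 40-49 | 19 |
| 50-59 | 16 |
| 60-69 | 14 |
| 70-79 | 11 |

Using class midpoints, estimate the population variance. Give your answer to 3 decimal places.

318.560

Midpoints: 14.5, 24.5, 34.5, 44.5, 54.5, 64.5, 74.5
n = 95, Σfm = 4377.5, mean = 46.0789
Σfm² = 231973.75
Σf(m − x̄)² = Σfm² − (Σfm)²/n = 231973.75 − 4377.5²/95 = 30263.1579
Population variance = 30263.1579 / 95 = 318.5596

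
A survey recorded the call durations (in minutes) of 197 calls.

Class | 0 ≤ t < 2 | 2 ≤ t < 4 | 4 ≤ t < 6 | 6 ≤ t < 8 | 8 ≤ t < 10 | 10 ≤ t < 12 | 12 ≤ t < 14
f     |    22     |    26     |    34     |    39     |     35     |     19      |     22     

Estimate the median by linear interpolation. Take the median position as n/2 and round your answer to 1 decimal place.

6.8

Cumulative frequencies: 22, 48, 82, 121, 156, 175, 197
n = 197; position = n/2 = 98.5.
This falls in the class 6 ≤ t < 8: L = 6, F = 82, f = 39, h = 2.
Median ≈ 6 + ((98.5 − 82) / 39) × 2 = 6.8462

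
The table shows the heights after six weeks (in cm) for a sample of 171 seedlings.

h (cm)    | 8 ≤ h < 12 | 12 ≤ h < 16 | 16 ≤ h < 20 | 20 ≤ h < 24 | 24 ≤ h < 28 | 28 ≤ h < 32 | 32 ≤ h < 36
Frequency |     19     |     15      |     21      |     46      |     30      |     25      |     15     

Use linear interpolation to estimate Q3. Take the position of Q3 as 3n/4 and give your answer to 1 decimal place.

Cumulative frequencies: 19, 34, 55, 101, 131, 156, 171
n = 171; position = 3n/4 = 128.25.
This falls in the class 24 ≤ h < 28: L = 24, F = 101, f = 30, h = 4.
Upper quartile ≈ 24 + ((128.25 − 101) / 30) × 4 = 27.6333

27.6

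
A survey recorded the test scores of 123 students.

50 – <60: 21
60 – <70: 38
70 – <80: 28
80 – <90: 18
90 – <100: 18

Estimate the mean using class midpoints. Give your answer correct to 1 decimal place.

Midpoints: 55, 65, 75, 85, 95
Σfm = 21×55 + 38×65 + 28×75 + 18×85 + 18×95 = 8965
n = Σf = 123
Mean = 8965 / 123 = 72.8862

72.9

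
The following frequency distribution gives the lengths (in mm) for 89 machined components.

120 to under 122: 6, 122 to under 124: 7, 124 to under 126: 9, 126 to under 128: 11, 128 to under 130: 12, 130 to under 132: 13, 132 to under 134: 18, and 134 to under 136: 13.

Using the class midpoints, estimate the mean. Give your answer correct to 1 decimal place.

Midpoints: 121, 123, 125, 127, 129, 131, 133, 135
Σfm = 6×121 + 7×123 + 9×125 + 11×127 + 12×129 + 13×131 + 18×133 + 13×135 = 11509
n = Σf = 89
Mean = 11509 / 89 = 129.3146

129.3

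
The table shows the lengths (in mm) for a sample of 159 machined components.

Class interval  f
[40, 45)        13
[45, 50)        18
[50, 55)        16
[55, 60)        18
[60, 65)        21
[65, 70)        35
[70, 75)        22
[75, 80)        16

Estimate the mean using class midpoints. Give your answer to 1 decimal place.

Midpoints: 42.5, 47.5, 52.5, 57.5, 62.5, 67.5, 72.5, 77.5
Σfm = 13×42.5 + 18×47.5 + 16×52.5 + 18×57.5 + 21×62.5 + 35×67.5 + 22×72.5 + 16×77.5 = 9792.5
n = Σf = 159
Mean = 9792.5 / 159 = 61.5881

61.6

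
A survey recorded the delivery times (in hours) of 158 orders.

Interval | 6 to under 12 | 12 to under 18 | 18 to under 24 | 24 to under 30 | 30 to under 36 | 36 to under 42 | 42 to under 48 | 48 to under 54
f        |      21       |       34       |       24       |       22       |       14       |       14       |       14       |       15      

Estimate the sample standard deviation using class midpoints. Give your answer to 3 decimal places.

Midpoints: 9, 15, 21, 27, 33, 39, 45, 51
n = 158, Σfm = 4200, mean = 26.5823
Σfm² = 139878
Σf(m − x̄)² = Σfm² − (Σfm)²/n = 139878 − 4200²/158 = 28232.4304
Sample variance = 28232.4304 / 157 = 179.8244
Standard deviation = √179.8244 = 13.4099

13.410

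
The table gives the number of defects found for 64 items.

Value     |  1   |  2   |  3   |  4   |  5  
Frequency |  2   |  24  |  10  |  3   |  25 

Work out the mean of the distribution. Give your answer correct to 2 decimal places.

3.39

Values: 1, 2, 3, 4, 5
Σfx = 2×1 + 24×2 + 10×3 + 3×4 + 25×5 = 217
n = Σf = 64
Mean = 217 / 64 = 3.3906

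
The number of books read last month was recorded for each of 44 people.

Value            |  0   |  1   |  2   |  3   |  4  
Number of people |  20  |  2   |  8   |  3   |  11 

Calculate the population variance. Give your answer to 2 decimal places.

Values: 0, 1, 2, 3, 4
n = 44, Σfx = 71, mean = 1.6136
Σfx² = 237
Σf(x − x̄)² = Σfx² − (Σfx)²/n = 237 − 71²/44 = 122.4318
Population variance = 122.4318 / 44 = 2.7825

2.78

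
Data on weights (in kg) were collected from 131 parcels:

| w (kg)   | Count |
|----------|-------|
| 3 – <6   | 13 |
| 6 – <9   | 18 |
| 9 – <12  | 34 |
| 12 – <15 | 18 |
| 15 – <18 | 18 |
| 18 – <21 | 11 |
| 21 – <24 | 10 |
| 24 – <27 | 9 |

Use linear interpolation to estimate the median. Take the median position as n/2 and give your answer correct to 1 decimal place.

Cumulative frequencies: 13, 31, 65, 83, 101, 112, 122, 131
n = 131; position = n/2 = 65.5.
This falls in the class 12 – <15: L = 12, F = 65, f = 18, h = 3.
Median ≈ 12 + ((65.5 − 65) / 18) × 3 = 12.0833

12.1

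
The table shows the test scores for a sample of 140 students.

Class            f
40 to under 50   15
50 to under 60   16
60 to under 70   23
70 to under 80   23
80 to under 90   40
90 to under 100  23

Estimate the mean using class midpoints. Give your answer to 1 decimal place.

74.0

Midpoints: 45, 55, 65, 75, 85, 95
Σfm = 15×45 + 16×55 + 23×65 + 23×75 + 40×85 + 23×95 = 10360
n = Σf = 140
Mean = 10360 / 140 = 74.0000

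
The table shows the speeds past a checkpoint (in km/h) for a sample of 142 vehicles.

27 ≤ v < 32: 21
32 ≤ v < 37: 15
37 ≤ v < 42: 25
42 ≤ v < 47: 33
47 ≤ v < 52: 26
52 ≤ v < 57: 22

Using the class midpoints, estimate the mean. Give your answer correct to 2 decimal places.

Midpoints: 29.5, 34.5, 39.5, 44.5, 49.5, 54.5
Σfm = 21×29.5 + 15×34.5 + 25×39.5 + 33×44.5 + 26×49.5 + 22×54.5 = 6079
n = Σf = 142
Mean = 6079 / 142 = 42.8099

42.81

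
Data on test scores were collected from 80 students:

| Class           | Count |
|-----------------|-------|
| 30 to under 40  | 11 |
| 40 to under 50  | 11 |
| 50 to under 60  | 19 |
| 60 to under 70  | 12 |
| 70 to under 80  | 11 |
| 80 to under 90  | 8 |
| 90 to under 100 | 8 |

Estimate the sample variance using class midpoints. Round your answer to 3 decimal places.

342.263

Midpoints: 35, 45, 55, 65, 75, 85, 95
n = 80, Σfm = 4970, mean = 62.1250
Σfm² = 335800
Σf(m − x̄)² = Σfm² − (Σfm)²/n = 335800 − 4970²/80 = 27038.7500
Sample variance = 27038.7500 / 79 = 342.2627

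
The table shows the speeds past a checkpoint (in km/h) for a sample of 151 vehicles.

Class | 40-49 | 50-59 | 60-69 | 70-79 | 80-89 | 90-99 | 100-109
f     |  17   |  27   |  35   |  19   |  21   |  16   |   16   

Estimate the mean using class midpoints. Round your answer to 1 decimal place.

71.9

Midpoints: 44.5, 54.5, 64.5, 74.5, 84.5, 94.5, 104.5
Σfm = 17×44.5 + 27×54.5 + 35×64.5 + 19×74.5 + 21×84.5 + 16×94.5 + 16×104.5 = 10859.5
n = Σf = 151
Mean = 10859.5 / 151 = 71.9172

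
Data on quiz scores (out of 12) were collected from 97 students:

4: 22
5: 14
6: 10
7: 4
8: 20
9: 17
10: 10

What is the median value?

Cumulative frequencies: 22, 36, 46, 50, 70, 87, 97
n = 97, so the median is the value in position (n+1)/2 = 49.
Position 49 falls at value 7.

7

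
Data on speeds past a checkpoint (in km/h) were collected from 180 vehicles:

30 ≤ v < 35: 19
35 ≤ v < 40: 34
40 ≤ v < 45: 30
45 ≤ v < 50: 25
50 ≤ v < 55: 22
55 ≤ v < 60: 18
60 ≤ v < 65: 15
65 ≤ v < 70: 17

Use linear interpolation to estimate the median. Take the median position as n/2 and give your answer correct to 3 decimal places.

46.400

Cumulative frequencies: 19, 53, 83, 108, 130, 148, 163, 180
n = 180; position = n/2 = 90.
This falls in the class 45 ≤ v < 50: L = 45, F = 83, f = 25, h = 5.
Median ≈ 45 + ((90 − 83) / 25) × 5 = 46.4000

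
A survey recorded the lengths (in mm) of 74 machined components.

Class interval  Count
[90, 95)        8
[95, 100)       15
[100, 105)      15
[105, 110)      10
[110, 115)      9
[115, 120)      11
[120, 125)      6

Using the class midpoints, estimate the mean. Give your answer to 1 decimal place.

Midpoints: 92.5, 97.5, 102.5, 107.5, 112.5, 117.5, 122.5
Σfm = 8×92.5 + 15×97.5 + 15×102.5 + 10×107.5 + 9×112.5 + 11×117.5 + 6×122.5 = 7855
n = Σf = 74
Mean = 7855 / 74 = 106.1486

106.1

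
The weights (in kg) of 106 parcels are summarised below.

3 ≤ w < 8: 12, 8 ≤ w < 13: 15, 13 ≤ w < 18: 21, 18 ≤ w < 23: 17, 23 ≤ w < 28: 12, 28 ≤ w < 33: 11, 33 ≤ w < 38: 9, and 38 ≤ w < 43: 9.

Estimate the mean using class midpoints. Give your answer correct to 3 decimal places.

Midpoints: 5.5, 10.5, 15.5, 20.5, 25.5, 30.5, 35.5, 40.5
Σfm = 12×5.5 + 15×10.5 + 21×15.5 + 17×20.5 + 12×25.5 + 11×30.5 + 9×35.5 + 9×40.5 = 2223
n = Σf = 106
Mean = 2223 / 106 = 20.9717

20.972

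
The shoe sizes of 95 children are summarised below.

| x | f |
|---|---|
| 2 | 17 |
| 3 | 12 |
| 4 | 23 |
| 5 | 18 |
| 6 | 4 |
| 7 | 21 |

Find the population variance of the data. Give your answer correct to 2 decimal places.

Values: 2, 3, 4, 5, 6, 7
n = 95, Σfx = 423, mean = 4.4526
Σfx² = 2167
Σf(x − x̄)² = Σfx² − (Σfx)²/n = 2167 − 423²/95 = 283.5368
Population variance = 283.5368 / 95 = 2.9846

2.98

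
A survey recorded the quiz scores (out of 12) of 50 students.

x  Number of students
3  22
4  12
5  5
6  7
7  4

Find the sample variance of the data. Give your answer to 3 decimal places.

Values: 3, 4, 5, 6, 7
n = 50, Σfx = 209, mean = 4.1800
Σfx² = 963
Σf(x − x̄)² = Σfx² − (Σfx)²/n = 963 − 209²/50 = 89.3800
Sample variance = 89.3800 / 49 = 1.8241

1.824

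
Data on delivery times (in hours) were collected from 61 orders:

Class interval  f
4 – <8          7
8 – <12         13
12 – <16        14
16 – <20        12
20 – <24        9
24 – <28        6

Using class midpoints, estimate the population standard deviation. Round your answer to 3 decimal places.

Midpoints: 6, 10, 14, 18, 22, 26
n = 61, Σfm = 938, mean = 15.3770
Σfm² = 16596
Σf(m − x̄)² = Σfm² − (Σfm)²/n = 16596 − 938²/61 = 2172.3279
Population variance = 2172.3279 / 61 = 35.6119
Standard deviation = √35.6119 = 5.9676

5.968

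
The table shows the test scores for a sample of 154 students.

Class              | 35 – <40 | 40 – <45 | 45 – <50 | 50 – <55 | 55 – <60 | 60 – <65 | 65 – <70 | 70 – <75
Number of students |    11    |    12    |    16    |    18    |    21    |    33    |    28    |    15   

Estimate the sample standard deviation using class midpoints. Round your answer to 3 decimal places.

10.273

Midpoints: 37.5, 42.5, 47.5, 52.5, 57.5, 62.5, 67.5, 72.5
n = 154, Σfm = 8875, mean = 57.6299
Σfm² = 527612.5
Σf(m − x̄)² = Σfm² − (Σfm)²/n = 527612.5 − 8875²/154 = 16147.4026
Sample variance = 16147.4026 / 153 = 105.5386
Standard deviation = √105.5386 = 10.2732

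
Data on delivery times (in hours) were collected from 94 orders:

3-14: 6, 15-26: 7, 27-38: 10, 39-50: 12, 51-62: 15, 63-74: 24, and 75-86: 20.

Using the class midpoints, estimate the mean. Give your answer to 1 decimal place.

Midpoints: 8.5, 20.5, 32.5, 44.5, 56.5, 68.5, 80.5
Σfm = 6×8.5 + 7×20.5 + 10×32.5 + 12×44.5 + 15×56.5 + 24×68.5 + 20×80.5 = 5155
n = Σf = 94
Mean = 5155 / 94 = 54.8404

54.8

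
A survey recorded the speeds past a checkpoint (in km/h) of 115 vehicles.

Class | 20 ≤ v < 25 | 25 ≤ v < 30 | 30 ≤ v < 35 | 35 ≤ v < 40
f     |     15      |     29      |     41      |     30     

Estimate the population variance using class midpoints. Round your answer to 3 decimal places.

24.280

Midpoints: 22.5, 27.5, 32.5, 37.5
n = 115, Σfm = 3592.5, mean = 31.2391
Σfm² = 115018.75
Σf(m − x̄)² = Σfm² − (Σfm)²/n = 115018.75 − 3592.5²/115 = 2792.1739
Population variance = 2792.1739 / 115 = 24.2798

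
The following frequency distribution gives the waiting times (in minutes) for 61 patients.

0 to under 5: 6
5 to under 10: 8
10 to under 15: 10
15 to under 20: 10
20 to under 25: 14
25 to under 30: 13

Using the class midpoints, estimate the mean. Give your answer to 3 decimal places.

17.172

Midpoints: 2.5, 7.5, 12.5, 17.5, 22.5, 27.5
Σfm = 6×2.5 + 8×7.5 + 10×12.5 + 10×17.5 + 14×22.5 + 13×27.5 = 1047.5
n = Σf = 61
Mean = 1047.5 / 61 = 17.1721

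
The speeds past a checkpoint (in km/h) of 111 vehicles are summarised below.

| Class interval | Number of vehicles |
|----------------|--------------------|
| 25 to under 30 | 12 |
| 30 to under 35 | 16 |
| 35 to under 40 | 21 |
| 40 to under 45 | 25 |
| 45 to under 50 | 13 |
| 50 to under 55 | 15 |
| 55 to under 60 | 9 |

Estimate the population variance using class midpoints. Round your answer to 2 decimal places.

Midpoints: 27.5, 32.5, 37.5, 42.5, 47.5, 52.5, 57.5
n = 111, Σfm = 4622.5, mean = 41.6441
Σfm² = 201093.75
Σf(m − x̄)² = Σfm² − (Σfm)²/n = 201093.75 − 4622.5²/111 = 8593.6937
Population variance = 8593.6937 / 111 = 77.4207

77.42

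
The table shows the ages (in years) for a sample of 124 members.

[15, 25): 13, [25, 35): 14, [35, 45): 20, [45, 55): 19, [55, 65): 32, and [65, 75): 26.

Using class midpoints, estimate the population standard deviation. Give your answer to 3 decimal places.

Midpoints: 20, 30, 40, 50, 60, 70
n = 124, Σfm = 6170, mean = 49.7581
Σfm² = 339900
Σf(m − x̄)² = Σfm² − (Σfm)²/n = 339900 − 6170²/124 = 32892.7419
Population variance = 32892.7419 / 124 = 265.2640
Standard deviation = √265.2640 = 16.2869

16.287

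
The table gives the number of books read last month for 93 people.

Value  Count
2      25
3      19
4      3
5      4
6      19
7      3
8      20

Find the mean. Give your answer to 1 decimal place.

4.7

Values: 2, 3, 4, 5, 6, 7, 8
Σfx = 25×2 + 19×3 + 3×4 + 4×5 + 19×6 + 3×7 + 20×8 = 434
n = Σf = 93
Mean = 434 / 93 = 4.6667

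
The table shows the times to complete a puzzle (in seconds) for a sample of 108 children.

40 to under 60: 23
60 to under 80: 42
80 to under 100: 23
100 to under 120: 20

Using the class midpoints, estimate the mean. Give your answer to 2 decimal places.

77.41

Midpoints: 50, 70, 90, 110
Σfm = 23×50 + 42×70 + 23×90 + 20×110 = 8360
n = Σf = 108
Mean = 8360 / 108 = 77.4074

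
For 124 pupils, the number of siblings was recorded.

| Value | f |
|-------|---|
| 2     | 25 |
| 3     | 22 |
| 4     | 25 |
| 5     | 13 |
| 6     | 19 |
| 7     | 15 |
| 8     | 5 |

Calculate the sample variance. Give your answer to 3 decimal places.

Values: 2, 3, 4, 5, 6, 7, 8
n = 124, Σfx = 540, mean = 4.3548
Σfx² = 2762
Σf(x − x̄)² = Σfx² − (Σfx)²/n = 2762 − 540²/124 = 410.3871
Sample variance = 410.3871 / 123 = 3.3365

3.336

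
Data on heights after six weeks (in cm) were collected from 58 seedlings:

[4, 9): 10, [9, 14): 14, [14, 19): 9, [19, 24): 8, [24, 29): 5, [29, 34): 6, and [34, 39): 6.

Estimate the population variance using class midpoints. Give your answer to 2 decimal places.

Midpoints: 6.5, 11.5, 16.5, 21.5, 26.5, 31.5, 36.5
n = 58, Σfm = 1087, mean = 18.7414
Σfm² = 25880.5
Σf(m − x̄)² = Σfm² − (Σfm)²/n = 25880.5 − 1087²/58 = 5508.6207
Population variance = 5508.6207 / 58 = 94.9762

94.98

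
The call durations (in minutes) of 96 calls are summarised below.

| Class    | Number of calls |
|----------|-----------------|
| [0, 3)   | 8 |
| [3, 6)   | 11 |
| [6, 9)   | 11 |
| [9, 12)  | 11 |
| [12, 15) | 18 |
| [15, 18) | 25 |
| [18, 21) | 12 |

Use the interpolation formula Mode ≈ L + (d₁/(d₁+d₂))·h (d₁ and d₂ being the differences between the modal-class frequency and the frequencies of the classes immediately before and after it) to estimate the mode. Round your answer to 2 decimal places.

Modal class: [15, 18) (highest frequency 25).
d₁ = 25 − 18 = 7, d₂ = 25 − 12 = 13
Mode ≈ 15 + (7/(7+13)) × 3 = 15 + 1.0500 = 16.0500

16.05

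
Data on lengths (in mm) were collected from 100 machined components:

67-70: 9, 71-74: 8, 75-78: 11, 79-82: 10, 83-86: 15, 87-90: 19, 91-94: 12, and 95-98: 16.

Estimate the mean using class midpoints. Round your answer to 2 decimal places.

Midpoints: 68.5, 72.5, 76.5, 80.5, 84.5, 88.5, 92.5, 96.5
Σfm = 9×68.5 + 8×72.5 + 11×76.5 + 10×80.5 + 15×84.5 + 19×88.5 + 12×92.5 + 16×96.5 = 8446
n = Σf = 100
Mean = 8446 / 100 = 84.4600

84.46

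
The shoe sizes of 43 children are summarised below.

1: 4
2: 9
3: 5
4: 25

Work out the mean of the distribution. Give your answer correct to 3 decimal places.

Values: 1, 2, 3, 4
Σfx = 4×1 + 9×2 + 5×3 + 25×4 = 137
n = Σf = 43
Mean = 137 / 43 = 3.1860

3.186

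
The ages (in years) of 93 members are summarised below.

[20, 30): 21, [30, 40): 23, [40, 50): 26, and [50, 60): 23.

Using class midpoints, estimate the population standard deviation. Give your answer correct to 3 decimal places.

Midpoints: 25, 35, 45, 55
n = 93, Σfm = 3765, mean = 40.4839
Σfm² = 163525
Σf(m − x̄)² = Σfm² − (Σfm)²/n = 163525 − 3765²/93 = 11103.2258
Population variance = 11103.2258 / 93 = 119.3895
Standard deviation = √119.3895 = 10.9266

10.927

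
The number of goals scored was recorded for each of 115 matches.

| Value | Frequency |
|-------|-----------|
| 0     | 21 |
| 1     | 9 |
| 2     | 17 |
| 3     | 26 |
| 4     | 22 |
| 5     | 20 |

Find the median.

3

Cumulative frequencies: 21, 30, 47, 73, 95, 115
n = 115, so the median is the value in position (n+1)/2 = 58.
Position 58 falls at value 3.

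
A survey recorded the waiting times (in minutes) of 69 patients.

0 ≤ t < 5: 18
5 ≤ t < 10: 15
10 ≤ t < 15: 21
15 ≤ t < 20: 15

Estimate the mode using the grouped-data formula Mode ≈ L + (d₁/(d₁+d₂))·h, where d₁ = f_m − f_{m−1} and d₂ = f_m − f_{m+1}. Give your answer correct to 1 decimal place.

Modal class: 10 ≤ t < 15 (highest frequency 21).
d₁ = 21 − 15 = 6, d₂ = 21 − 15 = 6
Mode ≈ 10 + (6/(6+6)) × 5 = 10 + 2.5000 = 12.5000

12.5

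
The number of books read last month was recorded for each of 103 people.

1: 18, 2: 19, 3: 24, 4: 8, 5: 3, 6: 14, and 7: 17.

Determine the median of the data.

Cumulative frequencies: 18, 37, 61, 69, 72, 86, 103
n = 103, so the median is the value in position (n+1)/2 = 52.
Position 52 falls at value 3.

3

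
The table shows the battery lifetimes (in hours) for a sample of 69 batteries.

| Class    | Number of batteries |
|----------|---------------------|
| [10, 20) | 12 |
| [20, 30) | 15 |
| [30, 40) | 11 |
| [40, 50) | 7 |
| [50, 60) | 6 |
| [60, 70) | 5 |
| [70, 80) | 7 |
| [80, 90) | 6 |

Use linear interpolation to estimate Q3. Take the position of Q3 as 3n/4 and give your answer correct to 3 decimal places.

61.500

Cumulative frequencies: 12, 27, 38, 45, 51, 56, 63, 69
n = 69; position = 3n/4 = 51.75.
This falls in the class [60, 70): L = 60, F = 51, f = 5, h = 10.
Upper quartile ≈ 60 + ((51.75 − 51) / 5) × 10 = 61.5000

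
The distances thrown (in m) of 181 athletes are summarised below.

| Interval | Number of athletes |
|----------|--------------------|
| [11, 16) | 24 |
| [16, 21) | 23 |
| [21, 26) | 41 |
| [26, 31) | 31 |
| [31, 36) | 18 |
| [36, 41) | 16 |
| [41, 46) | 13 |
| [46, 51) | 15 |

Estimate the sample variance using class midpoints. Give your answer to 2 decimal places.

Midpoints: 13.5, 18.5, 23.5, 28.5, 33.5, 38.5, 43.5, 48.5
n = 181, Σfm = 5108.5, mean = 28.2238
Σfm² = 163867.25
Σf(m − x̄)² = Σfm² − (Σfm)²/n = 163867.25 − 5108.5²/181 = 19686.1878
Sample variance = 19686.1878 / 180 = 109.3677

109.37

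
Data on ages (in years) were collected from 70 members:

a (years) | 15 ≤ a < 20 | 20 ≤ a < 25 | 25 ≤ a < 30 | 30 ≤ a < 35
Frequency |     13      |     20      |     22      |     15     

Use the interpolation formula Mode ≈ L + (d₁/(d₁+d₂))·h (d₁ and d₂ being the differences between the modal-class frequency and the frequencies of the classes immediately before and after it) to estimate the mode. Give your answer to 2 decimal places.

26.11

Modal class: 25 ≤ a < 30 (highest frequency 22).
d₁ = 22 − 20 = 2, d₂ = 22 − 15 = 7
Mode ≈ 25 + (2/(2+7)) × 5 = 25 + 1.1111 = 26.1111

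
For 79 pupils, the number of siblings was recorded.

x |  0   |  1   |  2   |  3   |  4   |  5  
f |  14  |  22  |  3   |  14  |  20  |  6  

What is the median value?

Cumulative frequencies: 14, 36, 39, 53, 73, 79
n = 79, so the median is the value in position (n+1)/2 = 40.
Position 40 falls at value 3.

3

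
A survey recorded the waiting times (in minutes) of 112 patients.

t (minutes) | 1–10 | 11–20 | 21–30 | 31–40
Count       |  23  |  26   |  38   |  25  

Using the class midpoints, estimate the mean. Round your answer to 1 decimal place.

21.3

Midpoints: 5.5, 15.5, 25.5, 35.5
Σfm = 23×5.5 + 26×15.5 + 38×25.5 + 25×35.5 = 2386
n = Σf = 112
Mean = 2386 / 112 = 21.3036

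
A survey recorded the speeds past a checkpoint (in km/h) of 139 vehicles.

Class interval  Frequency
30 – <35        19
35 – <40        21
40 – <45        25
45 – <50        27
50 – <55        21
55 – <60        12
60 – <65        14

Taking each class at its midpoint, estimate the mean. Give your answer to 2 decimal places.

46.17

Midpoints: 32.5, 37.5, 42.5, 47.5, 52.5, 57.5, 62.5
Σfm = 19×32.5 + 21×37.5 + 25×42.5 + 27×47.5 + 21×52.5 + 12×57.5 + 14×62.5 = 6417.5
n = Σf = 139
Mean = 6417.5 / 139 = 46.1691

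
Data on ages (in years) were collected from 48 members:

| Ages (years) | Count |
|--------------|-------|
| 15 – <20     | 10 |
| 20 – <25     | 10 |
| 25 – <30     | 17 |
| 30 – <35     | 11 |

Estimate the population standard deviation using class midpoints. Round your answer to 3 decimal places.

5.278

Midpoints: 17.5, 22.5, 27.5, 32.5
n = 48, Σfm = 1225, mean = 25.5208
Σfm² = 32600
Σf(m − x̄)² = Σfm² − (Σfm)²/n = 32600 − 1225²/48 = 1336.9792
Population variance = 1336.9792 / 48 = 27.8537
Standard deviation = √27.8537 = 5.2777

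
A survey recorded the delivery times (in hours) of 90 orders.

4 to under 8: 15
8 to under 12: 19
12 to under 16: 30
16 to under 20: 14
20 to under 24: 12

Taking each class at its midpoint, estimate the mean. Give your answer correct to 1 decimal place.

13.5

Midpoints: 6, 10, 14, 18, 22
Σfm = 15×6 + 19×10 + 30×14 + 14×18 + 12×22 = 1216
n = Σf = 90
Mean = 1216 / 90 = 13.5111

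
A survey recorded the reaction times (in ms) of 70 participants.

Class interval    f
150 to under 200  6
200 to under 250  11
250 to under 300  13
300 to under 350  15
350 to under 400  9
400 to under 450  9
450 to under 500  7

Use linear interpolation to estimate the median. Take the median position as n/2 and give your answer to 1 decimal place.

Cumulative frequencies: 6, 17, 30, 45, 54, 63, 70
n = 70; position = n/2 = 35.
This falls in the class 300 to under 350: L = 300, F = 30, f = 15, h = 50.
Median ≈ 300 + ((35 − 30) / 15) × 50 = 316.6667

316.7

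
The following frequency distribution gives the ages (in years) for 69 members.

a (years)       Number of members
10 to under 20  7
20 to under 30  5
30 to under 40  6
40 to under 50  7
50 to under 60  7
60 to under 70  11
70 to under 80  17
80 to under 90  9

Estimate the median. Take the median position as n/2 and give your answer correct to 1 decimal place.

62.3

Cumulative frequencies: 7, 12, 18, 25, 32, 43, 60, 69
n = 69; position = n/2 = 34.5.
This falls in the class 60 to under 70: L = 60, F = 32, f = 11, h = 10.
Median ≈ 60 + ((34.5 − 32) / 11) × 10 = 62.2727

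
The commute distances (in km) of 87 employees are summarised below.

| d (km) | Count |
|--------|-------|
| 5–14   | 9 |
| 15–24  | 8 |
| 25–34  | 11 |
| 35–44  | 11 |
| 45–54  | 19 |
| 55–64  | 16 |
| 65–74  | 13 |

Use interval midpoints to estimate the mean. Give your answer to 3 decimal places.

Midpoints: 9.5, 19.5, 29.5, 39.5, 49.5, 59.5, 69.5
Σfm = 9×9.5 + 8×19.5 + 11×29.5 + 11×39.5 + 19×49.5 + 16×59.5 + 13×69.5 = 3796.5
n = Σf = 87
Mean = 3796.5 / 87 = 43.6379

43.638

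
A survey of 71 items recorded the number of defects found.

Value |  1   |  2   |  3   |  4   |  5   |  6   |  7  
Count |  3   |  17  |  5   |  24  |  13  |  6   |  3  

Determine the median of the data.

Cumulative frequencies: 3, 20, 25, 49, 62, 68, 71
n = 71, so the median is the value in position (n+1)/2 = 36.
Position 36 falls at value 4.

4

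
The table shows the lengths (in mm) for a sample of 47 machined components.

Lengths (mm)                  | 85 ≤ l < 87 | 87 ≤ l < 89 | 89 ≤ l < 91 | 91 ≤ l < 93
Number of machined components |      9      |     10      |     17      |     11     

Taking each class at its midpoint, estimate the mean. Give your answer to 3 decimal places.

Midpoints: 86, 88, 90, 92
Σfm = 9×86 + 10×88 + 17×90 + 11×92 = 4196
n = Σf = 47
Mean = 4196 / 47 = 89.2766

89.277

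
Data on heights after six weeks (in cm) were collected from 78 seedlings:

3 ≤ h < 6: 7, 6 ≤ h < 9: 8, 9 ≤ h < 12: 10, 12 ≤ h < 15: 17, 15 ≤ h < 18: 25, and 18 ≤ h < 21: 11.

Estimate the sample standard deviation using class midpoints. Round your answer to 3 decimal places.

Midpoints: 4.5, 7.5, 10.5, 13.5, 16.5, 19.5
n = 78, Σfm = 1053, mean = 13.5000
Σfm² = 15781.5
Σf(m − x̄)² = Σfm² − (Σfm)²/n = 15781.5 − 1053²/78 = 1566.0000
Sample variance = 1566.0000 / 77 = 20.3377
Standard deviation = √20.3377 = 4.5097

4.510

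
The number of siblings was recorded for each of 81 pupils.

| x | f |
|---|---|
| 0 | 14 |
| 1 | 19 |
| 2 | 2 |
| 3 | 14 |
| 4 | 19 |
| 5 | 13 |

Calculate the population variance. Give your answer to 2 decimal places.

3.19

Values: 0, 1, 2, 3, 4, 5
n = 81, Σfx = 206, mean = 2.5432
Σfx² = 782
Σf(x − x̄)² = Σfx² − (Σfx)²/n = 782 − 206²/81 = 258.0988
Population variance = 258.0988 / 81 = 3.1864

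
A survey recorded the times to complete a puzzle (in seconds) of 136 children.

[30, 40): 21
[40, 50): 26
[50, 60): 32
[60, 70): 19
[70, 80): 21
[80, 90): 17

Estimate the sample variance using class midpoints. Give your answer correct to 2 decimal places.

260.57

Midpoints: 35, 45, 55, 65, 75, 85
n = 136, Σfm = 7920, mean = 58.2353
Σfm² = 496400
Σf(m − x̄)² = Σfm² − (Σfm)²/n = 496400 − 7920²/136 = 35176.4706
Sample variance = 35176.4706 / 135 = 260.5664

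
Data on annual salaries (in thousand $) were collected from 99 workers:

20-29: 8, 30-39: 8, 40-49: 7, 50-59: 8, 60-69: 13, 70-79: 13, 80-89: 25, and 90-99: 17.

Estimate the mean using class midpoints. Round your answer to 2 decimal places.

Midpoints: 24.5, 34.5, 44.5, 54.5, 64.5, 74.5, 84.5, 94.5
Σfm = 8×24.5 + 8×34.5 + 7×44.5 + 8×54.5 + 13×64.5 + 13×74.5 + 25×84.5 + 17×94.5 = 6745.5
n = Σf = 99
Mean = 6745.5 / 99 = 68.1364

68.14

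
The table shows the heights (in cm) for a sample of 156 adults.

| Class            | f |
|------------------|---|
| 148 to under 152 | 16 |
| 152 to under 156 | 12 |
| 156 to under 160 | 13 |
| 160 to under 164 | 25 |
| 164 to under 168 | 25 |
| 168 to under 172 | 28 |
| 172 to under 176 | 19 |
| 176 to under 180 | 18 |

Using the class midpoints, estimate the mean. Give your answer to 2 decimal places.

165.21

Midpoints: 150, 154, 158, 162, 166, 170, 174, 178
Σfm = 16×150 + 12×154 + 13×158 + 25×162 + 25×166 + 28×170 + 19×174 + 18×178 = 25772
n = Σf = 156
Mean = 25772 / 156 = 165.2051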